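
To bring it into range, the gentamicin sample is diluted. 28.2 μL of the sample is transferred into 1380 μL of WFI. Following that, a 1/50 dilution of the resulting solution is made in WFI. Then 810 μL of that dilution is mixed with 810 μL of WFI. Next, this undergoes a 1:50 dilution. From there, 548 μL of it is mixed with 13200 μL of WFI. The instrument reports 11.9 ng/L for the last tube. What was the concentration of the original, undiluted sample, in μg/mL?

Overall dilution factor = 49.94 × 50 × 2 × 50 × 25.09 = 6.26 × 10⁶.
Original = 11.9 ng/L × 6.26 × 10⁶ = 7.45 × 10⁷ ng/L = 74.5 μg/mL.

74.5 μg/mL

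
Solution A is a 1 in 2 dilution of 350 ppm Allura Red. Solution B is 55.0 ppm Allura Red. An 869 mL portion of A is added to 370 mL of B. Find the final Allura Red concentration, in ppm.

C_A = 350 ppm / 2 = 175 ppm.
C_mix = (C_A·V_A + C_B·V_B)/(V_A + V_B) = (175×869 + 55.0×370) / 1239 = 139 ppm.

139 ppm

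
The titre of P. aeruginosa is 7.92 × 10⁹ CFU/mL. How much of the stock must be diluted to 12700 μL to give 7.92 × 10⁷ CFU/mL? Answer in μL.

V₁ = C₂V₂/C₁ = 7.92 × 10⁷ × 12700 / 7.92 × 10⁹ = 127 μL.

127 μL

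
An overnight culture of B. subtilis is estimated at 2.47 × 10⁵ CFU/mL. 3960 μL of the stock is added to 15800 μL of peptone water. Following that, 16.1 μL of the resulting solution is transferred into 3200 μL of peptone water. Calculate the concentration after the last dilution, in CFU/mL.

Overall dilution factor = 4.990 × 199.8 = 997.
2.47 × 10⁵ CFU/mL / 997 = 248 CFU/mL.

248 CFU/mL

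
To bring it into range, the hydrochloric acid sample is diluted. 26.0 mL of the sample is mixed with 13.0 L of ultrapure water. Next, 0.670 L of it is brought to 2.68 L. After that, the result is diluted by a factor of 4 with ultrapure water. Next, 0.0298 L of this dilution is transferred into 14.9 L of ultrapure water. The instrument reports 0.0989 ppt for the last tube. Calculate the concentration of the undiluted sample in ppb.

397 ppb

Overall dilution factor = 501 × 4 × 4 × 501 = 4.02 × 10⁶.
Original = 0.0989 ppt × 4.02 × 10⁶ = 3.97 × 10⁵ ppt = 397 ppb.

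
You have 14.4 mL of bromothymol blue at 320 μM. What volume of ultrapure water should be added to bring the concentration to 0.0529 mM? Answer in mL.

72.7 mL

0.0529 mM = 52.9 μM.
V₂ = C₁V₁/C₂ = 320 × 14.4 / 52.9 = 87.1 mL.
Diluent to add = V₂ − V₁ = 87.1 − 14.4 = 72.7 mL.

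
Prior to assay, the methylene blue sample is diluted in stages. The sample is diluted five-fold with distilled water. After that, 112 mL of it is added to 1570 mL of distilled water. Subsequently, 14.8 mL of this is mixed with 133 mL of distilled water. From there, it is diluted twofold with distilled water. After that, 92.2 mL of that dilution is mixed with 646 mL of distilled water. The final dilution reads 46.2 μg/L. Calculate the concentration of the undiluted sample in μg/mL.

555 μg/mL

Overall dilution factor = 5 × 15.02 × 9.986 × 2 × 8.007 = 1.20 × 10⁴.
Original = 46.2 μg/L × 1.20 × 10⁴ = 5.55 × 10⁵ μg/L = 555 μg/mL.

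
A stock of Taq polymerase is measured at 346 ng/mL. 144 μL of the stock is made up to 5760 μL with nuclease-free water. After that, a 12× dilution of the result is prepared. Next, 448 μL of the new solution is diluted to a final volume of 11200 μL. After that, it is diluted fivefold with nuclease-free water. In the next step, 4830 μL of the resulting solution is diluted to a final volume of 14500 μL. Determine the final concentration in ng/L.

1.92 ng/L

Overall dilution factor = 40 × 12 × 25 × 5 × 3.002 = 1.80 × 10⁵.
346 ng/mL / 1.80 × 10⁵ = 1.92 × 10⁻³ ng/mL = 1.92 ng/L.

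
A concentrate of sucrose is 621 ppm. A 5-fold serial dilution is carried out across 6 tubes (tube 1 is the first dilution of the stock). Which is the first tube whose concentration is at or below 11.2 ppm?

tube 3

Tube n has concentration 621 ppm / 5ⁿ.
Need 5ⁿ ≥ 621 ppm / 11.2 ppm = 55.4, so n ≥ 2.49.
First such tube: n = 3.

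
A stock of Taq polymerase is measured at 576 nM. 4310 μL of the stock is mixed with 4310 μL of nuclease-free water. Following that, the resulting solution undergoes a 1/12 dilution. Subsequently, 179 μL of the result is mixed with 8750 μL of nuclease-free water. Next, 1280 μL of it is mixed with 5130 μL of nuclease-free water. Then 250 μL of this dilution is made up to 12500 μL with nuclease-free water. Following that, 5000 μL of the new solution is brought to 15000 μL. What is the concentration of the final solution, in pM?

Overall dilution factor = 2 × 12 × 49.88 × 5.008 × 50 × 3 = 8.99 × 10⁵.
576 nM / 8.99 × 10⁵ = 6.41 × 10⁻⁴ nM = 0.641 pM.

0.641 pM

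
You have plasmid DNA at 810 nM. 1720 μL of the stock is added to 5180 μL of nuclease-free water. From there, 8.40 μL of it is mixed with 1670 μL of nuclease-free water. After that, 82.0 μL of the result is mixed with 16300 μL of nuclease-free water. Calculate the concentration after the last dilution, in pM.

5.06 pM

Overall dilution factor = 4.012 × 199.8 × 199.8 = 1.60 × 10⁵.
810 nM / 1.60 × 10⁵ = 5.06 × 10⁻³ nM = 5.06 pM.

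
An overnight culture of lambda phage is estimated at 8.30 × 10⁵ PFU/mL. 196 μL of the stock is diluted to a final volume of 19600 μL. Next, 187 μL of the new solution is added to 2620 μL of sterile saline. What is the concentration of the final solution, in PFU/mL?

553 PFU/mL

Overall dilution factor = 100 × 15.01 = 1501.
8.30 × 10⁵ PFU/mL / 1501 = 553 PFU/mL.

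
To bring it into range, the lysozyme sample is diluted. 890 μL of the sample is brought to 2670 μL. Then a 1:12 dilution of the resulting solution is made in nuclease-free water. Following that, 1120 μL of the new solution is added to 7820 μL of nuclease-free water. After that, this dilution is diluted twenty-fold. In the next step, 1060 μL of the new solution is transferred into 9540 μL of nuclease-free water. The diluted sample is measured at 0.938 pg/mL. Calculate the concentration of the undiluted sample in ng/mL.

Overall dilution factor = 3 × 12 × 7.982 × 20 × 10 = 5.75 × 10⁴.
Original = 0.938 pg/mL × 5.75 × 10⁴ = 5.39 × 10⁴ pg/mL = 53.9 ng/mL.

53.9 ng/mL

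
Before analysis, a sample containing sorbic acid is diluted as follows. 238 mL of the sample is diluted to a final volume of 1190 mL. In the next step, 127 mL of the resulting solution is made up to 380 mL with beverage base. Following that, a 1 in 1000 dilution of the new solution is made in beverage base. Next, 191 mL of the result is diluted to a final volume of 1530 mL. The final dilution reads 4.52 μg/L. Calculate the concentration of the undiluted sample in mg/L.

Overall dilution factor = 5 × 2.992 × 1000 × 8.010 = 1.20 × 10⁵.
Original = 4.52 μg/L × 1.20 × 10⁵ = 5.42 × 10⁵ μg/L = 542 mg/L.

542 mg/L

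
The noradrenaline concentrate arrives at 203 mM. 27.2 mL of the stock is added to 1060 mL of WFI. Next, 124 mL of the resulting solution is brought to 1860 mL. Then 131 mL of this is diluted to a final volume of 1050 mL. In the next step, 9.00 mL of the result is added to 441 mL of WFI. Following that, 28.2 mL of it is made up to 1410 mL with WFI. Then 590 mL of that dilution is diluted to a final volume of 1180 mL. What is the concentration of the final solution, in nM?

Overall dilution factor = 39.97 × 15 × 8.015 × 50 × 50 × 2 = 2.40 × 10⁷.
203 mM / 2.40 × 10⁷ = 8.45 × 10⁻⁶ mM = 8.45 nM.

8.45 nM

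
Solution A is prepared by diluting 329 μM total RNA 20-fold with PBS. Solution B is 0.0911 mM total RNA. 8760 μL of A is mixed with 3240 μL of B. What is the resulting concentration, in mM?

0.0366 mM

C_A = 329 μM / 20 = 16.4 μM.
C_B = 0.0911 mM = 91.1 μM.
C_mix = (C_A·V_A + C_B·V_B)/(V_A + V_B) = (16.4×8760 + 91.1×3240) / 12000 = 36.6 μM = 0.0366 mM.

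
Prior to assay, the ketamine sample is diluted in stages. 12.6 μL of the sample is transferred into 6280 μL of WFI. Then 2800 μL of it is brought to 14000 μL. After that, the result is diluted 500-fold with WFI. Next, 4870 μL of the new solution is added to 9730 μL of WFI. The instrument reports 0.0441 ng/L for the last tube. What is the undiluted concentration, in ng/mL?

165 ng/mL

Overall dilution factor = 499.4 × 5 × 500 × 2.998 = 3.74 × 10⁶.
Original = 0.0441 ng/L × 3.74 × 10⁶ = 1.65 × 10⁵ ng/L = 165 ng/mL.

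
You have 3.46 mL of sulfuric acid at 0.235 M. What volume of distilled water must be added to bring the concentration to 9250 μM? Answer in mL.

84.4 mL

9250 μM = 9.25 × 10⁻³ M.
V₂ = C₁V₁/C₂ = 0.235 × 3.46 / 9.25 × 10⁻³ = 87.9 mL.
Diluent to add = V₂ − V₁ = 87.9 − 3.46 = 84.4 mL.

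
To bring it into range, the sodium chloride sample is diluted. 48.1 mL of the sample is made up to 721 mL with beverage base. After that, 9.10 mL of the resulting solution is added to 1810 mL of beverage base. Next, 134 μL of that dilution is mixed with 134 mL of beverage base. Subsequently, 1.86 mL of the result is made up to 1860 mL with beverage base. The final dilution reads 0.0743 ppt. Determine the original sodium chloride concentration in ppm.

Overall dilution factor = 14.99 × 199.9 × 1001 × 1000 = 3.00 × 10⁹.
Original = 0.0743 ppt × 3.00 × 10⁹ = 2.23 × 10⁸ ppt = 223 ppm.

223 ppm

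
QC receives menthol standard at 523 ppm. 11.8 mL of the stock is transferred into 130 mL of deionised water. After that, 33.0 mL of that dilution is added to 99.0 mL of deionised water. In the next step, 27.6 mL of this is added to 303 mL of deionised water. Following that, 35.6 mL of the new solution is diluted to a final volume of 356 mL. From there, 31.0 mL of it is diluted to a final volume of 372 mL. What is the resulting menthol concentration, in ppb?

Overall dilution factor = 12.02 × 4 × 11.98 × 10 × 12 = 6.91 × 10⁴.
523 ppm / 6.91 × 10⁴ = 7.57 × 10⁻³ ppm = 7.57 ppb.

7.57 ppb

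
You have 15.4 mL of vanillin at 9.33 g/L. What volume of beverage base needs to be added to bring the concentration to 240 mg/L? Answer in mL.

240 mg/L = 0.240 g/L.
V₂ = C₁V₁/C₂ = 9.33 × 15.4 / 0.240 = 599 mL.
Diluent to add = V₂ − V₁ = 599 − 15.4 = 583 mL.

583 mL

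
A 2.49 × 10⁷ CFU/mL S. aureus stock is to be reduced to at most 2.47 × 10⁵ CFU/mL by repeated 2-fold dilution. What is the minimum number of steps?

7

Need 2ⁿ ≥ 101, so n ≥ log(101)/log(2) = 6.66.
Minimum whole steps: n = 7.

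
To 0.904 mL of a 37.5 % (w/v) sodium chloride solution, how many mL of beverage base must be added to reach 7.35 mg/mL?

7.35 mg/mL = 0.735 % (w/v).
V₂ = C₁V₁/C₂ = 37.5 × 0.904 / 0.735 = 46.1 mL.
Diluent to add = V₂ − V₁ = 46.1 − 0.904 = 45.2 mL.

45.2 mL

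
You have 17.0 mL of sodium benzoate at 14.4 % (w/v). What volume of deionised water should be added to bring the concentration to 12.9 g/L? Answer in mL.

12.9 g/L = 1.29 % (w/v).
V₂ = C₁V₁/C₂ = 14.4 × 17.0 / 1.29 = 190 mL.
Diluent to add = V₂ − V₁ = 190 − 17.0 = 173 mL.

173 mL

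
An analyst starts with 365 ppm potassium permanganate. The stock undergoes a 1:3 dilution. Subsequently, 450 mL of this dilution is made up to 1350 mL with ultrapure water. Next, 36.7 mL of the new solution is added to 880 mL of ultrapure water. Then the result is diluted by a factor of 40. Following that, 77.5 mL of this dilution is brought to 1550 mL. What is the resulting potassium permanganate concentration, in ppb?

2.03 ppb

Overall dilution factor = 3 × 3 × 24.98 × 40 × 20 = 1.80 × 10⁵.
365 ppm / 1.80 × 10⁵ = 2.03 × 10⁻³ ppm = 2.03 ppb.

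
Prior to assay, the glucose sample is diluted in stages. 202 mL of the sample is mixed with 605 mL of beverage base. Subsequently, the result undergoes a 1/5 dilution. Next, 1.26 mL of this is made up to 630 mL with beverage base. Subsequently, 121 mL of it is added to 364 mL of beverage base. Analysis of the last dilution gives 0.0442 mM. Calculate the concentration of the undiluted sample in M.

Overall dilution factor = 3.995 × 5 × 500 × 4.008 = 4.00 × 10⁴.
Original = 0.0442 mM × 4.00 × 10⁴ = 1769 mM = 1.77 M.

1.77 M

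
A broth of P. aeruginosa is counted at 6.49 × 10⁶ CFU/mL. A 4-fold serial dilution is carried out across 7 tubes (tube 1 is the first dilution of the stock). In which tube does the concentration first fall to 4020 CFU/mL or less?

Tube n has concentration 6.49 × 10⁶ CFU/mL / 4ⁿ.
Need 4ⁿ ≥ 6.49 × 10⁶ CFU/mL / 4020 CFU/mL = 1614, so n ≥ 5.33.
First such tube: n = 6.

tube 6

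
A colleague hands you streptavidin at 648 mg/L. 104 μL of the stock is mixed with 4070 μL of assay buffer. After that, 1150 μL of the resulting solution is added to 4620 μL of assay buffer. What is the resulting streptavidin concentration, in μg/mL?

3.22 μg/mL

Overall dilution factor = 40.13 × 5.017 = 201.
648 mg/L / 201 = 3.22 mg/L = 3.22 μg/mL.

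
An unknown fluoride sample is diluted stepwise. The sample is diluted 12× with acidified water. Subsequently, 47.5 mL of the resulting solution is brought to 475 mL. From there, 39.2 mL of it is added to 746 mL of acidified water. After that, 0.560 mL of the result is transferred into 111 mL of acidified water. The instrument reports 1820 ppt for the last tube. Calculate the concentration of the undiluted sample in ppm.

Overall dilution factor = 12 × 10 × 20.03 × 199.2 = 4.79 × 10⁵.
Original = 1820 ppt × 4.79 × 10⁵ = 8.71 × 10⁸ ppt = 871 ppm.

871 ppm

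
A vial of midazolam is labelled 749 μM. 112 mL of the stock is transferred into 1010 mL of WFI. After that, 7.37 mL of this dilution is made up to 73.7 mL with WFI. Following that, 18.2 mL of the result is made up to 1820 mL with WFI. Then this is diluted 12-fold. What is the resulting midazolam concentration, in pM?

6230 pM

Overall dilution factor = 10.02 × 10 × 100 × 12 = 1.20 × 10⁵.
749 μM / 1.20 × 10⁵ = 6.23 × 10⁻³ μM = 6230 pM.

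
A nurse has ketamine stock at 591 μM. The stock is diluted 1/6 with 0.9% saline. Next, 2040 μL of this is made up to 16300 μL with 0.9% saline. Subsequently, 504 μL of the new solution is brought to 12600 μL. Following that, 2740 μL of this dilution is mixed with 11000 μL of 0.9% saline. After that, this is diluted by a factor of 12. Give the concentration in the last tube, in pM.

8190 pM

Overall dilution factor = 6 × 7.990 × 25 × 5.015 × 12 = 7.21 × 10⁴.
591 μM / 7.21 × 10⁴ = 8.19 × 10⁻³ μM = 8190 pM.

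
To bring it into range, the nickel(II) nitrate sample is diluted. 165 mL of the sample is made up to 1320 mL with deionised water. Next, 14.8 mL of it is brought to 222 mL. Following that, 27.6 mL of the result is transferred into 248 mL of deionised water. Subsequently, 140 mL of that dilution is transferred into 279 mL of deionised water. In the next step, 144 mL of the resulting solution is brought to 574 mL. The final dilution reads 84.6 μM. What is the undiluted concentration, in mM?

1210 mM

Overall dilution factor = 8 × 15 × 9.986 × 2.993 × 3.986 = 1.43 × 10⁴.
Original = 84.6 μM × 1.43 × 10⁴ = 1.21 × 10⁶ μM = 1210 mM.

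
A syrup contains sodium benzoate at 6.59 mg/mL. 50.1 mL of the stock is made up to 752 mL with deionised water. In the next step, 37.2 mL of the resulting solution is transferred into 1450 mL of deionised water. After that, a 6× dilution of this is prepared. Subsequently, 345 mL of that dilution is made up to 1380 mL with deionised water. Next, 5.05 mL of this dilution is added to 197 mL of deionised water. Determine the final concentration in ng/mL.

Overall dilution factor = 15.01 × 39.98 × 6 × 4 × 40.01 = 5.76 × 10⁵.
6.59 mg/mL / 5.76 × 10⁵ = 1.14 × 10⁻⁵ mg/mL = 11.4 ng/mL.

11.4 ng/mL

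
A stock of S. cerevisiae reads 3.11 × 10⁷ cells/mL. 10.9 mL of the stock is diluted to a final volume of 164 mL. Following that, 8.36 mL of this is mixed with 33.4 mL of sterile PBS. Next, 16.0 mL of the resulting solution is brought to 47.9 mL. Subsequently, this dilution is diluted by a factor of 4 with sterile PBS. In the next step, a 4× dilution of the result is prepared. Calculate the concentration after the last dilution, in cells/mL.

Overall dilution factor = 15.05 × 4.995 × 2.994 × 4 × 4 = 3600.
3.11 × 10⁷ cells/mL / 3600 = 8640 cells/mL.

8640 cells/mL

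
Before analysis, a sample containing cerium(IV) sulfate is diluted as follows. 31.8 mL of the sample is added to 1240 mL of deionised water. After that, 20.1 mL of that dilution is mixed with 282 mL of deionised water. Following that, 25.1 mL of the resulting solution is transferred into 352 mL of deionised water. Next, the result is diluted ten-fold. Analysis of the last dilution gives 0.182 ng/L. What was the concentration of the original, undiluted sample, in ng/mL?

16.4 ng/mL

Overall dilution factor = 39.99 × 15.03 × 15.02 × 10 = 9.03 × 10⁴.
Original = 0.182 ng/L × 9.03 × 10⁴ = 1.64 × 10⁴ ng/L = 16.4 ng/mL.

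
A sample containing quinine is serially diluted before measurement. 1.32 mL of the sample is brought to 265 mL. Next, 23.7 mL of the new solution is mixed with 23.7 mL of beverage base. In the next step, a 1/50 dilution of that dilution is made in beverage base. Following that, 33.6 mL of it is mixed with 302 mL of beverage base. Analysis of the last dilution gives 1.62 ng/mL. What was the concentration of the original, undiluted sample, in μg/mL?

325 μg/mL

Overall dilution factor = 200.8 × 2 × 50 × 9.988 = 2.01 × 10⁵.
Original = 1.62 ng/mL × 2.01 × 10⁵ = 3.25 × 10⁵ ng/mL = 325 μg/mL.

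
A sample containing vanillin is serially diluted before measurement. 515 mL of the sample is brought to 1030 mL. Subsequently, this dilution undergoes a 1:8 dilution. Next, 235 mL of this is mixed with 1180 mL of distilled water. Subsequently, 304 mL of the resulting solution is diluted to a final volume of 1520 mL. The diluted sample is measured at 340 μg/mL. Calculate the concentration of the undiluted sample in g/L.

164 g/L

Overall dilution factor = 2 × 8 × 6.021 × 5 = 482.
Original = 340 μg/mL × 482 = 1.64 × 10⁵ μg/mL = 164 g/L.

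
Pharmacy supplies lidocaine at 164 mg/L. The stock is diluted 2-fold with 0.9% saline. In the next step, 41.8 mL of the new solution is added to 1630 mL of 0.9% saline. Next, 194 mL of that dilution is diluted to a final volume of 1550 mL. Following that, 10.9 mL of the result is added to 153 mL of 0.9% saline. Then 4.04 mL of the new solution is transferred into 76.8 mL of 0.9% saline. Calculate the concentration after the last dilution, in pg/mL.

853 pg/mL

Overall dilution factor = 2 × 40.00 × 7.990 × 15.04 × 20.01 = 1.92 × 10⁵.
164 mg/L / 1.92 × 10⁵ = 8.53 × 10⁻⁴ mg/L = 853 pg/mL.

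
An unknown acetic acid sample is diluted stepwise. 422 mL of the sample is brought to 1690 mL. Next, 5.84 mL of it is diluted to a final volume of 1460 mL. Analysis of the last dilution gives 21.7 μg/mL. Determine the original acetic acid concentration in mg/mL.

Overall dilution factor = 4.005 × 250 = 1001.
Original = 21.7 μg/mL × 1001 = 2.17 × 10⁴ μg/mL = 21.7 mg/mL.

21.7 mg/mL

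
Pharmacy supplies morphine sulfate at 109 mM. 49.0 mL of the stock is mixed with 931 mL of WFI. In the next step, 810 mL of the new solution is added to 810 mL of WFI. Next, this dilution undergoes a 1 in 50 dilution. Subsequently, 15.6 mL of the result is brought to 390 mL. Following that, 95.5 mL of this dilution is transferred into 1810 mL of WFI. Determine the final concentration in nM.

Overall dilution factor = 20 × 2 × 50 × 25 × 19.95 = 9.98 × 10⁵.
109 mM / 9.98 × 10⁵ = 1.09 × 10⁻⁴ mM = 109 nM.

109 nM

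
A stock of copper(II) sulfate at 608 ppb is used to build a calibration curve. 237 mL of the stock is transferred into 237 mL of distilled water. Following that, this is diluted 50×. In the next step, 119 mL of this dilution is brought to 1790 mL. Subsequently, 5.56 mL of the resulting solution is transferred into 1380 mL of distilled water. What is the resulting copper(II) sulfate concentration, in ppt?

Overall dilution factor = 2 × 50 × 15.04 × 249.2 = 3.75 × 10⁵.
608 ppb / 3.75 × 10⁵ = 1.62 × 10⁻³ ppb = 1.62 ppt.

1.62 ppt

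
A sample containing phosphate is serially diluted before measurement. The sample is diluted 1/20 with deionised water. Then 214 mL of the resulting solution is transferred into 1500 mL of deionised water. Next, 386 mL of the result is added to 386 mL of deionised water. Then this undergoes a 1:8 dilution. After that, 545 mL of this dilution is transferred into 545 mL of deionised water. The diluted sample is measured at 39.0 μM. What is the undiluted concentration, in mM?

Overall dilution factor = 20 × 8.009 × 2 × 8 × 2 = 5126.
Original = 39.0 μM × 5126 = 2.00 × 10⁵ μM = 200 mM.

200 mM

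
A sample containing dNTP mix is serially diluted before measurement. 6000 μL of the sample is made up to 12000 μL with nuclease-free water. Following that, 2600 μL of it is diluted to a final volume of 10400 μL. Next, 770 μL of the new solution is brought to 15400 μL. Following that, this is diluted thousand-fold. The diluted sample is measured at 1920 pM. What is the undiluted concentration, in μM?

Overall dilution factor = 2 × 4 × 20 × 1000 = 1.60 × 10⁵.
Original = 1920 pM × 1.60 × 10⁵ = 3.07 × 10⁸ pM = 307 μM.

307 μM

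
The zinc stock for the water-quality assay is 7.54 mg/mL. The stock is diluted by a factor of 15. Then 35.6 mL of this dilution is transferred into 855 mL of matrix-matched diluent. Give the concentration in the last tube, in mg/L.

20.1 mg/L

Overall dilution factor = 15 × 25.02 = 375.
7.54 mg/mL / 375 = 0.0201 mg/mL = 20.1 mg/L.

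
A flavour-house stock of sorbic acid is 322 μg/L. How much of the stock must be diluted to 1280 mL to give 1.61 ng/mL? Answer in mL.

6.40 mL

1.61 ng/mL = 1.61 μg/L.
V₁ = C₂V₂/C₁ = 1.61 × 1280 / 322 = 6.40 mL.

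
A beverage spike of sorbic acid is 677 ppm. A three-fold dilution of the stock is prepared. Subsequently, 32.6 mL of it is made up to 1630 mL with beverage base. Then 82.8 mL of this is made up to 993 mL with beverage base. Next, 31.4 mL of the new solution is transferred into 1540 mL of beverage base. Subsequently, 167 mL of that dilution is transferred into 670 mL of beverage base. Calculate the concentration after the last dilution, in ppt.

Overall dilution factor = 3 × 50 × 11.99 × 50.04 × 5.012 = 4.51 × 10⁵.
677 ppm / 4.51 × 10⁵ = 1.50 × 10⁻³ ppm = 1500 ppt.

1500 ppt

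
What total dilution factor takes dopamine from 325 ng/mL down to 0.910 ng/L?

Factor = C₀/C_target = 325 ng/mL / 0.910 ng/L = 3.57 × 10⁵.

3.57 × 10⁵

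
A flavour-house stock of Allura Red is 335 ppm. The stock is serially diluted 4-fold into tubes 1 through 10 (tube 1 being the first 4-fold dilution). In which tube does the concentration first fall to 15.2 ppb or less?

tube 8

Tube n has concentration 335 ppm / 4ⁿ.
Need 4ⁿ ≥ 335 ppm / 15.2 ppb = 2.20 × 10⁴, so n ≥ 7.21.
First such tube: n = 8.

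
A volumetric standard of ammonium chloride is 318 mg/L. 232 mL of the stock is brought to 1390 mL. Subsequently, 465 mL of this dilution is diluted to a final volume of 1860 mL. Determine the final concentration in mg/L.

Overall dilution factor = 5.991 × 4 = 24.0.
318 mg/L / 24.0 = 13.3 mg/L.

13.3 mg/L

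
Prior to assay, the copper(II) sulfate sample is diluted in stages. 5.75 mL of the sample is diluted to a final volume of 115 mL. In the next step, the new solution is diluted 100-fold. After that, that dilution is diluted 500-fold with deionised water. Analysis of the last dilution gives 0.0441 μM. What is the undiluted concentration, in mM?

Overall dilution factor = 20 × 100 × 500 = 1.00 × 10⁶.
Original = 0.0441 μM × 1.00 × 10⁶ = 4.41 × 10⁴ μM = 44.1 mM.

44.1 mM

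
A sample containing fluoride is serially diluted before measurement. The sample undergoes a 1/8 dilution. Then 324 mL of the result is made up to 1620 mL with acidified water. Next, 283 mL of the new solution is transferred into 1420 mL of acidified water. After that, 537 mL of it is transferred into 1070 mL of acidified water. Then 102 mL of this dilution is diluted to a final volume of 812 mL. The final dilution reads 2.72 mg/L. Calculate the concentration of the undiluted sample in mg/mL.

Overall dilution factor = 8 × 5 × 6.018 × 2.993 × 7.961 = 5734.
Original = 2.72 mg/L × 5734 = 1.56 × 10⁴ mg/L = 15.6 mg/mL.

15.6 mg/mL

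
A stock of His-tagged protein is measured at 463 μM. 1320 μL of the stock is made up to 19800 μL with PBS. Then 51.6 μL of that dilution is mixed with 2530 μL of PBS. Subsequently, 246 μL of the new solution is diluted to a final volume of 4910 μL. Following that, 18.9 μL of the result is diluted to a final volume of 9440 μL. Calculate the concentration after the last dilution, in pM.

Overall dilution factor = 15 × 50.03 × 19.96 × 499.5 = 7.48 × 10⁶.
463 μM / 7.48 × 10⁶ = 6.19 × 10⁻⁵ μM = 61.9 pM.

61.9 pM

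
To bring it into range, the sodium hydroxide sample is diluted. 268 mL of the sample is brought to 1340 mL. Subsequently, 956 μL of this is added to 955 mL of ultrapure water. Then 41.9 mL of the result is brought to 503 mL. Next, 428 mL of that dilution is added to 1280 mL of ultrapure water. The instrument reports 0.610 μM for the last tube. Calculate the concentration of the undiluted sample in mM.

146 mM

Overall dilution factor = 5 × 1000.0 × 12.00 × 3.991 = 2.40 × 10⁵.
Original = 0.610 μM × 2.40 × 10⁵ = 1.46 × 10⁵ μM = 146 mM.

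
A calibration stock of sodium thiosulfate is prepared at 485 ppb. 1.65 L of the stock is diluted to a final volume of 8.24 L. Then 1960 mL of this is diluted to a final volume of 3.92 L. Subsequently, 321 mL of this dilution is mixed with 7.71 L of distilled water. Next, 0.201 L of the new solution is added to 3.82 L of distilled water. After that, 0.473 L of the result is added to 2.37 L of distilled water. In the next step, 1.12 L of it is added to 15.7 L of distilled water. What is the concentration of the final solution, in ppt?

1.07 ppt

Overall dilution factor = 4.994 × 2 × 25.02 × 20.00 × 6.011 × 15.02 = 4.51 × 10⁵.
485 ppb / 4.51 × 10⁵ = 1.07 × 10⁻³ ppb = 1.07 ppt.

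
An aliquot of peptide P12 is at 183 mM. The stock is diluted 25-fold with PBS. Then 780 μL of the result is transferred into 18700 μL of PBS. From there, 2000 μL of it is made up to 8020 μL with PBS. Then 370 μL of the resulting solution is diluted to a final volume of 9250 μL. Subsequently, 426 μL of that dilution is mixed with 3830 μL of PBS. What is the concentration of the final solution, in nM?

Overall dilution factor = 25 × 24.97 × 4.010 × 25 × 9.991 = 6.25 × 10⁵.
183 mM / 6.25 × 10⁵ = 2.93 × 10⁻⁴ mM = 293 nM.

293 nM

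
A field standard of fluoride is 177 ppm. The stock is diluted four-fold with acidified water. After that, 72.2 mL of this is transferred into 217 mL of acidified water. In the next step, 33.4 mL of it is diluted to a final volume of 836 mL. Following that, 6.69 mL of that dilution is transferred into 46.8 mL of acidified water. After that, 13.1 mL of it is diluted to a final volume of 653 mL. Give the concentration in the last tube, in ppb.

1.11 ppb

Overall dilution factor = 4 × 4.006 × 25.03 × 7.996 × 49.85 = 1.60 × 10⁵.
177 ppm / 1.60 × 10⁵ = 1.11 × 10⁻³ ppm = 1.11 ppb.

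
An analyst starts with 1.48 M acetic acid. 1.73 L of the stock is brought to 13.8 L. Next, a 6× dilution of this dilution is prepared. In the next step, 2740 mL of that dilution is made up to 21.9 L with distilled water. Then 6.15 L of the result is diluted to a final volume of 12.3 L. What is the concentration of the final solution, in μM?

1930 μM

Overall dilution factor = 7.977 × 6 × 7.993 × 2 = 765.
1.48 M / 765 = 1.93 × 10⁻³ M = 1930 μM.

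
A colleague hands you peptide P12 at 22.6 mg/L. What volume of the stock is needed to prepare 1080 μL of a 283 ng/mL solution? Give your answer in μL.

283 ng/mL = 0.283 mg/L.
V₁ = C₂V₂/C₁ = 0.283 × 1080 / 22.6 = 13.5 μL.

13.5 μL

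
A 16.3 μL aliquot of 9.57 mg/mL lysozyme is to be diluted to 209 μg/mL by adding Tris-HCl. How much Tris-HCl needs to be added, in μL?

730 μL

209 μg/mL = 0.209 mg/mL.
V₂ = C₁V₁/C₂ = 9.57 × 16.3 / 0.209 = 746 μL.
Diluent to add = V₂ − V₁ = 746 − 16.3 = 730 μL.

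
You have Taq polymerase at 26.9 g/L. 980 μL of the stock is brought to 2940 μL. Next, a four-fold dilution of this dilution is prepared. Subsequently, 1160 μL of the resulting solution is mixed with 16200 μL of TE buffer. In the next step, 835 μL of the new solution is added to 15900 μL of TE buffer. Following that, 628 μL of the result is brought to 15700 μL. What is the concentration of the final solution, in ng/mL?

Overall dilution factor = 3 × 4 × 14.97 × 20.04 × 25 = 9.00 × 10⁴.
26.9 g/L / 9.00 × 10⁴ = 2.99 × 10⁻⁴ g/L = 299 ng/mL.

299 ng/mL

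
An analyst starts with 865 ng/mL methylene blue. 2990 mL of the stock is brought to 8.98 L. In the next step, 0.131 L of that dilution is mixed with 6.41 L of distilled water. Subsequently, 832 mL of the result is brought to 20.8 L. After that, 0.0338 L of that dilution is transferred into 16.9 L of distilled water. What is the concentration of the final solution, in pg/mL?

0.461 pg/mL

Overall dilution factor = 3.003 × 49.93 × 25 × 501 = 1.88 × 10⁶.
865 ng/mL / 1.88 × 10⁶ = 4.61 × 10⁻⁴ ng/mL = 0.461 pg/mL.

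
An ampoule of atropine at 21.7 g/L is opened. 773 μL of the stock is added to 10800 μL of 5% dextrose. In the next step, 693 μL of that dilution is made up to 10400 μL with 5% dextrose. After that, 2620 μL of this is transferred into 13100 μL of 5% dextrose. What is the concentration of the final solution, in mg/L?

16.1 mg/L

Overall dilution factor = 14.97 × 15.01 × 6 = 1348.
21.7 g/L / 1348 = 0.0161 g/L = 16.1 mg/L.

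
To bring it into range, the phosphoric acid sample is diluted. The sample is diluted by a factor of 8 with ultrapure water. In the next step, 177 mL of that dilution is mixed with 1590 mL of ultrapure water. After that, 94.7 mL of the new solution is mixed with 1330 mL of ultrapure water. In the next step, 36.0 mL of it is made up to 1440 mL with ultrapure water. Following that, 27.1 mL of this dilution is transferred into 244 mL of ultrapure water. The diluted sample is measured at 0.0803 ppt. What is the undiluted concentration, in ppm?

Overall dilution factor = 8 × 9.983 × 15.04 × 40 × 10.00 = 4.81 × 10⁵.
Original = 0.0803 ppt × 4.81 × 10⁵ = 3.86 × 10⁴ ppt = 0.0386 ppm.

0.0386 ppm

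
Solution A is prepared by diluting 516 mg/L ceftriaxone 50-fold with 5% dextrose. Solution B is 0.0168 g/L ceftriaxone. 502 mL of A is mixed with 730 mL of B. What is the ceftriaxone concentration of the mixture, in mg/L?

C_A = 516 mg/L / 50 = 10.3 mg/L.
C_B = 0.0168 g/L = 16.8 mg/L.
C_mix = (C_A·V_A + C_B·V_B)/(V_A + V_B) = (10.3×502 + 16.8×730) / 1232 = 14.2 mg/L.

14.2 mg/L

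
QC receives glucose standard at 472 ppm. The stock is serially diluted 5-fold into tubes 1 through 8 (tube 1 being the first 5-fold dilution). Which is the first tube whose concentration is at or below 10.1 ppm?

Tube n has concentration 472 ppm / 5ⁿ.
Need 5ⁿ ≥ 472 ppm / 10.1 ppm = 46.7, so n ≥ 2.39.
First such tube: n = 3.

tube 3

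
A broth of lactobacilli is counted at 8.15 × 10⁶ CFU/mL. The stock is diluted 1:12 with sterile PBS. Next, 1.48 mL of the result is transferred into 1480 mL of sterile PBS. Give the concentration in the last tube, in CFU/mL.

Overall dilution factor = 12 × 1001 = 1.20 × 10⁴.
8.15 × 10⁶ CFU/mL / 1.20 × 10⁴ = 678 CFU/mL.

678 CFU/mL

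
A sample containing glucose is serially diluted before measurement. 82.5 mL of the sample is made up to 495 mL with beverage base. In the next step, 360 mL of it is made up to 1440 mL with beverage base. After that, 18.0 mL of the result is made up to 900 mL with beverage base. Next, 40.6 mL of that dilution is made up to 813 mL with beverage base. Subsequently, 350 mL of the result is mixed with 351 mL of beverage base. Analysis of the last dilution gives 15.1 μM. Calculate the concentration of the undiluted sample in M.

Overall dilution factor = 6 × 4 × 50 × 20.02 × 2.003 = 4.81 × 10⁴.
Original = 15.1 μM × 4.81 × 10⁴ = 7.27 × 10⁵ μM = 0.727 M.

0.727 M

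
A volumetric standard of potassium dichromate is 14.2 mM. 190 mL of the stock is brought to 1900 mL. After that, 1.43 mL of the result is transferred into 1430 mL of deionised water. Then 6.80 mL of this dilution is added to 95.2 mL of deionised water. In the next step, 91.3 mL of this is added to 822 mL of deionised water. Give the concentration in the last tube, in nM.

9.45 nM

Overall dilution factor = 10 × 1001 × 15 × 10.00 = 1.50 × 10⁶.
14.2 mM / 1.50 × 10⁶ = 9.45 × 10⁻⁶ mM = 9.45 nM.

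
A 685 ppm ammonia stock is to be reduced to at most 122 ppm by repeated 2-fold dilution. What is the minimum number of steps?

3

Need 2ⁿ ≥ 5.61, so n ≥ log(5.61)/log(2) = 2.49.
Minimum whole steps: n = 3.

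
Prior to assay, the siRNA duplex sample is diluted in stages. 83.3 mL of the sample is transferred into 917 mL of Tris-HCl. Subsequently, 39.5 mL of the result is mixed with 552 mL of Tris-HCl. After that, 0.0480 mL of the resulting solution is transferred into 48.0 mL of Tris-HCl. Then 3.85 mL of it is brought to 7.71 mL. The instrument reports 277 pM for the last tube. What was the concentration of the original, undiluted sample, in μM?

Overall dilution factor = 12.01 × 14.97 × 1001 × 2.003 = 3.60 × 10⁵.
Original = 277 pM × 3.60 × 10⁵ = 9.99 × 10⁷ pM = 99.9 μM.

99.9 μM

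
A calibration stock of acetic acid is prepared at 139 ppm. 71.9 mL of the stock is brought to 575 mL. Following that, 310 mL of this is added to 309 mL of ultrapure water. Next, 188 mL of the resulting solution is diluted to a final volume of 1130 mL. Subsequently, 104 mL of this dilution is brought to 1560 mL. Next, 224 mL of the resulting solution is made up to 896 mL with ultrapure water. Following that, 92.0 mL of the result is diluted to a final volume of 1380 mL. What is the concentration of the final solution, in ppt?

Overall dilution factor = 7.997 × 1.997 × 6.011 × 15 × 4 × 15 = 8.64 × 10⁴.
139 ppm / 8.64 × 10⁴ = 1.61 × 10⁻³ ppm = 1610 ppt.

1610 ppt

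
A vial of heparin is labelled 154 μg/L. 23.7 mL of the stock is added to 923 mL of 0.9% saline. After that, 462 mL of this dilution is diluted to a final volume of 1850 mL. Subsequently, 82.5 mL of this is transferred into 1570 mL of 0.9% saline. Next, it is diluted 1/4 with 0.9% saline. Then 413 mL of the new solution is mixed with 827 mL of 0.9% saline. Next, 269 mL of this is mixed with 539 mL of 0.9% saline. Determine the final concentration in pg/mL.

1.33 pg/mL

Overall dilution factor = 39.95 × 4.004 × 20.03 × 4 × 3.002 × 3.004 = 1.16 × 10⁵.
154 μg/L / 1.16 × 10⁵ = 1.33 × 10⁻³ μg/L = 1.33 pg/mL.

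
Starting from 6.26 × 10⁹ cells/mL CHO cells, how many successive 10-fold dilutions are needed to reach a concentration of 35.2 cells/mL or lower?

Need 10ⁿ ≥ 1.78 × 10⁸, so n ≥ log(1.78 × 10⁸)/log(10) = 8.25.
Minimum whole steps: n = 9.

9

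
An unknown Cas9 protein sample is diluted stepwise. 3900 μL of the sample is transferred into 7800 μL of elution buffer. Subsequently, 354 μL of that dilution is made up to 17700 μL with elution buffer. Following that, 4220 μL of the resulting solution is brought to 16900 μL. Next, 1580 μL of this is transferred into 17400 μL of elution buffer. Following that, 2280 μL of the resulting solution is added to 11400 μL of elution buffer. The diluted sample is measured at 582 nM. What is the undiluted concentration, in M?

Overall dilution factor = 3 × 50 × 4.005 × 12.01 × 6 = 4.33 × 10⁴.
Original = 582 nM × 4.33 × 10⁴ = 2.52 × 10⁷ nM = 0.0252 M.

0.0252 M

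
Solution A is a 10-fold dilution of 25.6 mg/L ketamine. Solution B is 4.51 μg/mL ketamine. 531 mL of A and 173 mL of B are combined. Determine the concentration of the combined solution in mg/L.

3.04 mg/L

C_A = 25.6 mg/L / 10 = 2.56 mg/L.
C_B = 4.51 μg/mL = 4.51 mg/L.
C_mix = (C_A·V_A + C_B·V_B)/(V_A + V_B) = (2.56×531 + 4.51×173) / 704.0 = 3.04 mg/L.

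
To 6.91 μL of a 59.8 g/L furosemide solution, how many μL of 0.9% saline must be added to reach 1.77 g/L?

V₂ = C₁V₁/C₂ = 59.8 × 6.91 / 1.77 = 233 μL.
Diluent to add = V₂ − V₁ = 233 − 6.91 = 227 μL.

227 μL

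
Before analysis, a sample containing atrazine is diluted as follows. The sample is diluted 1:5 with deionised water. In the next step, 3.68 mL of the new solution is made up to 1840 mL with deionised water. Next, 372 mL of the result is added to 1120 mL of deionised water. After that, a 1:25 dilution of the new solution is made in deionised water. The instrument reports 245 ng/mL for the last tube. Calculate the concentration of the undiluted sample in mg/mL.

Overall dilution factor = 5 × 500 × 4.011 × 25 = 2.51 × 10⁵.
Original = 245 ng/mL × 2.51 × 10⁵ = 6.14 × 10⁷ ng/mL = 61.4 mg/mL.

61.4 mg/mL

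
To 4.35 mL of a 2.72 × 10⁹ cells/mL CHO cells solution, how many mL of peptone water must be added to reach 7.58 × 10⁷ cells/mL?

V₂ = C₁V₁/C₂ = 2.72 × 10⁹ × 4.35 / 7.58 × 10⁷ = 156 mL.
Diluent to add = V₂ − V₁ = 156 − 4.35 = 152 mL.

152 mL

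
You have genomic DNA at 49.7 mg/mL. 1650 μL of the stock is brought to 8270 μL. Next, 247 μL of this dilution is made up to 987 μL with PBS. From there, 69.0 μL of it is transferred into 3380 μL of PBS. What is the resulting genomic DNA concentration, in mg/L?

49.6 mg/L

Overall dilution factor = 5.012 × 3.996 × 49.99 = 1001.
49.7 mg/mL / 1001 = 0.0496 mg/mL = 49.6 mg/L.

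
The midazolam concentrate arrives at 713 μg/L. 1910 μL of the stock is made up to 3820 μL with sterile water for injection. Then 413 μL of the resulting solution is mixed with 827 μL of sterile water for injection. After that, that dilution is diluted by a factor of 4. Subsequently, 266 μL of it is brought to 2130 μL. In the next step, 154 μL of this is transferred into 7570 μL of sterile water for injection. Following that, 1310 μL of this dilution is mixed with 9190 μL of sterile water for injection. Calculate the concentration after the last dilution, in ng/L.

Overall dilution factor = 2 × 3.002 × 4 × 8.008 × 50.16 × 8.015 = 7.73 × 10⁴.
713 μg/L / 7.73 × 10⁴ = 9.22 × 10⁻³ μg/L = 9.22 ng/L.

9.22 ng/L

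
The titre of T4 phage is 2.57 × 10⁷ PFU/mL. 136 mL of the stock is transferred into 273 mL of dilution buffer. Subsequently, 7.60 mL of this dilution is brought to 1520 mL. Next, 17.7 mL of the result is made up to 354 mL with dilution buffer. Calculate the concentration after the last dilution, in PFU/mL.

2140 PFU/mL

Overall dilution factor = 3.007 × 200 × 20 = 1.20 × 10⁴.
2.57 × 10⁷ PFU/mL / 1.20 × 10⁴ = 2140 PFU/mL.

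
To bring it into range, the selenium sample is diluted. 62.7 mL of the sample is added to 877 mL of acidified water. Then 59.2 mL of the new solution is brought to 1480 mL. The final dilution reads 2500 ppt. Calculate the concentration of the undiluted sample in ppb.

937 ppb

Overall dilution factor = 14.99 × 25 = 375.
Original = 2500 ppt × 375 = 9.37 × 10⁵ ppt = 937 ppb.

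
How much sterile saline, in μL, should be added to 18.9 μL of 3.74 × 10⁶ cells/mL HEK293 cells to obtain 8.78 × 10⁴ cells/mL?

786 μL

V₂ = C₁V₁/C₂ = 3.74 × 10⁶ × 18.9 / 8.78 × 10⁴ = 805 μL.
Diluent to add = V₂ − V₁ = 805 − 18.9 = 786 μL.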